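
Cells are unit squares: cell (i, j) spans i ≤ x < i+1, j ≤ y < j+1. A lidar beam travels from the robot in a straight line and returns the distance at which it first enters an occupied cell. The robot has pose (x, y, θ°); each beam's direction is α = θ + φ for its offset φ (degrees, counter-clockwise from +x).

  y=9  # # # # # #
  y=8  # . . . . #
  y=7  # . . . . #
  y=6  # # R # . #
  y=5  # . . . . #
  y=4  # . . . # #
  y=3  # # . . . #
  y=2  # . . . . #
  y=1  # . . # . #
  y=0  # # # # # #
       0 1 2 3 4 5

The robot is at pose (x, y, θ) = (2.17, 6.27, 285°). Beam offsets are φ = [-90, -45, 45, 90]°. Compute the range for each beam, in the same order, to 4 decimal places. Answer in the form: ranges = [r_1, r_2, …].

beam 1: φ=-90°, α=195°
  d=(-0.9659,-0.2588)  start (2,6)  tX=0.1760 tY=1.0432  stride 1/|dx|=1.0353 1/|dy|=3.8637
    cross x-line → (1,6), t=0.1760 (wall)
  → r_1 = 0.1760
beam 2: φ=-45°, α=240°
  d=(-0.5000,-0.8660)  start (2,6)  tX=0.3400 tY=0.3118  stride 1/|dx|=2.0000 1/|dy|=1.1547
    cross y-line → (2,5), t=0.3118
    cross x-line → (1,5), t=0.3400
    cross y-line → (1,4), t=1.4665
    cross x-line → (0,4), t=2.3400 (wall)
  → r_2 = 2.3400
beam 3: φ=45°, α=330°
  d=(0.8660,-0.5000)  start (2,6)  tX=0.9584 tY=0.5400  stride 1/|dx|=1.1547 1/|dy|=2.0000
    cross y-line → (2,5), t=0.5400
    cross x-line → (3,5), t=0.9584
    cross x-line → (4,5), t=2.1131
    cross y-line → (4,4), t=2.5400 (wall)
  → r_3 = 2.5400
beam 4: φ=90°, α=15°
  d=(0.9659,0.2588)  start (2,6)  tX=0.8593 tY=2.8205  stride 1/|dx|=1.0353 1/|dy|=3.8637
    cross x-line → (3,6), t=0.8593 (wall)
  → r_4 = 0.8593

ranges = [0.1760, 2.3400, 2.5400, 0.8593]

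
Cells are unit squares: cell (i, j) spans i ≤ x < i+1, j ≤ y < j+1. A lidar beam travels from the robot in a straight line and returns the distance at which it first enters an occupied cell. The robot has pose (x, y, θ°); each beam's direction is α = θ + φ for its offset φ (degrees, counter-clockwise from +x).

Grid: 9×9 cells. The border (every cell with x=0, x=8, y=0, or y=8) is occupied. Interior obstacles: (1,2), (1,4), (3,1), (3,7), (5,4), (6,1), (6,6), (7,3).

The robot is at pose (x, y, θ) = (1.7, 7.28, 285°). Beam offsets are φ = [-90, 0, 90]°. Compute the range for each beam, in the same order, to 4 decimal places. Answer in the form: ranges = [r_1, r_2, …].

ranges = [0.7247, 5.4663, 1.3459]

beam 1: φ=-90°, α=195°
  dir = (cos 195°, sin 195°) = (-0.9659, -0.2588); from cell (1,7)
  next x-line at t=0.7247, next y-line at t=1.0818; Δt_x=1.0353, Δt_y=3.8637
    x: enter (0,7) at t=0.7247 ← occupied
  → r_1 = 0.7247
beam 2: φ=0°, α=285°
  dir = (cos 285°, sin 285°) = (0.2588, -0.9659); from cell (1,7)
  next x-line at t=1.1591, next y-line at t=0.2899; Δt_x=3.8637, Δt_y=1.0353
    y: enter (1,6) at t=0.2899
    x: enter (2,6) at t=1.1591
    y: enter (2,5) at t=1.3252
    y: enter (2,4) at t=2.3604
    y: enter (2,3) at t=3.3957
    y: enter (2,2) at t=4.4310
    x: enter (3,2) at t=5.0228
    y: enter (3,1) at t=5.4663 ← occupied
  → r_2 = 5.4663
beam 3: φ=90°, α=15°
  dir = (cos 15°, sin 15°) = (0.9659, 0.2588); from cell (1,7)
  next x-line at t=0.3106, next y-line at t=2.7819; Δt_x=1.0353, Δt_y=3.8637
    x: enter (2,7) at t=0.3106
    x: enter (3,7) at t=1.3459 ← occupied
  → r_3 = 1.3459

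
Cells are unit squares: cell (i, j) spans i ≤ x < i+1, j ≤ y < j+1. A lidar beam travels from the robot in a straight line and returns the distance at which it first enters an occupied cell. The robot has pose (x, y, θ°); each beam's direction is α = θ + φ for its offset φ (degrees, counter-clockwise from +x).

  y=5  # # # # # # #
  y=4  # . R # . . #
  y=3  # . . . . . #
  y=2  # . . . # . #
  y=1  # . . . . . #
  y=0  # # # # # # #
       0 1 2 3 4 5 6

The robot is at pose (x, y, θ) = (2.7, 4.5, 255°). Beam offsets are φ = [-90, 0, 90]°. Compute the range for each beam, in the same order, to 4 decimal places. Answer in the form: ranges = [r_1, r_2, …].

ranges = [1.7600, 3.6235, 0.3106]

beam 1: φ=-90°, α=165°
  direction (-0.9659, 0.2588); cell (2,4); t to first gridline: x 0.7247, y 1.9319 (then +1.0353 / +3.8637)
    (1,4) via x @ 0.7247
    (0,4) via x @ 1.7600  # hit
  → r_1 = 1.7600
beam 2: φ=0°, α=255°
  direction (-0.2588, -0.9659); cell (2,4); t to first gridline: x 2.7046, y 0.5176 (then +3.8637 / +1.0353)
    (2,3) via y @ 0.5176
    (2,2) via y @ 1.5529
    (2,1) via y @ 2.5882
    (1,1) via x @ 2.7046
    (1,0) via y @ 3.6235  # hit
  → r_2 = 3.6235
beam 3: φ=90°, α=345°
  direction (0.9659, -0.2588); cell (2,4); t to first gridline: x 0.3106, y 1.9319 (then +1.0353 / +3.8637)
    (3,4) via x @ 0.3106  # hit
  → r_3 = 0.3106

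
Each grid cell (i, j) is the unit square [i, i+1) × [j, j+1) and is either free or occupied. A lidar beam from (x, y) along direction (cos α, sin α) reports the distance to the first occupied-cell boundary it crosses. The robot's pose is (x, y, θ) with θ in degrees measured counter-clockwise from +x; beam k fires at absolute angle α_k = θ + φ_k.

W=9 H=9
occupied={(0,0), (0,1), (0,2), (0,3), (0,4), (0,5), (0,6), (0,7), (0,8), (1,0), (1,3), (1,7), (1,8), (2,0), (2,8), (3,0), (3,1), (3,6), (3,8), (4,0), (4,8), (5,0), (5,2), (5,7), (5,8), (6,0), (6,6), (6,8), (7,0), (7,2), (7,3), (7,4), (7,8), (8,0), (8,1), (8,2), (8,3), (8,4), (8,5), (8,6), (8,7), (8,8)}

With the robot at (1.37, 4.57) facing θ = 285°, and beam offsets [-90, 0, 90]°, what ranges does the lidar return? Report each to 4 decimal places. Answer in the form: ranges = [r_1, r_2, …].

beam 1: φ=-90°, α=195°
  direction (-0.9659, -0.2588); cell (1,4); t to first gridline: x 0.3831, y 2.2023 (then +1.0353 / +3.8637)
    (0,4) via x @ 0.3831  # hit
  → r_1 = 0.3831
beam 2: φ=0°, α=285°
  direction (0.2588, -0.9659); cell (1,4); t to first gridline: x 2.4341, y 0.5901 (then +3.8637 / +1.0353)
    (1,3) via y @ 0.5901  # hit
  → r_2 = 0.5901
beam 3: φ=90°, α=15°
  direction (0.9659, 0.2588); cell (1,4); t to first gridline: x 0.6522, y 1.6614 (then +1.0353 / +3.8637)
    (2,4) via x @ 0.6522
    (2,5) via y @ 1.6614
    (3,5) via x @ 1.6875
    (4,5) via x @ 2.7228
    (5,5) via x @ 3.7581
    (6,5) via x @ 4.7933
    (6,6) via y @ 5.5251  # hit
  → r_3 = 5.5251

ranges = [0.3831, 0.5901, 5.5251]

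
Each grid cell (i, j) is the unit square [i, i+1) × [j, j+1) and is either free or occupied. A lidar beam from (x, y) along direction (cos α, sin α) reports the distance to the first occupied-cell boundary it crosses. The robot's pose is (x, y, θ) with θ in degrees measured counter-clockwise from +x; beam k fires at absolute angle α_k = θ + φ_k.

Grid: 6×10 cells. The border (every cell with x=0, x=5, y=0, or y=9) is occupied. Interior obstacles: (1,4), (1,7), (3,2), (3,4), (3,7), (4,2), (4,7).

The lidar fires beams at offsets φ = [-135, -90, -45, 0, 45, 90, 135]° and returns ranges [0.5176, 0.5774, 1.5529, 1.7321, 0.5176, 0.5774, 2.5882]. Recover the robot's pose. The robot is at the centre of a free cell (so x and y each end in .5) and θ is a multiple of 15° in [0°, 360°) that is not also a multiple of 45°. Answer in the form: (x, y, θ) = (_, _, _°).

(x, y, θ) = (2.5, 7.5, 120°)

Enumerate (i+0.5, j+0.5, θ) over the 25 free cells and 16 admissible headings. For each, cast all 7 beams and compare to the given ranges.
  (4.5, 6.5, 120°): beam 3 = 0.5176 ≠ 1.5529 ✗
  (2.5, 4.5, 255°): beam 1 = 2.8868 ≠ 0.5176 ✗
  (1.5, 1.5, 120°): beam 1 = 1.9319 ≠ 0.5176 ✗
  (2.5, 5.5, 285°): beam 1 = 1.7321 ≠ 0.5176 ✗
  …
  (2.5, 7.5, 120°): r_1=0.5176, r_2=0.5774, r_3=1.5529, r_4=1.7321, r_5=0.5176, r_6=0.5774, r_7=2.5882 — all match ✓
Only this pose fits every beam.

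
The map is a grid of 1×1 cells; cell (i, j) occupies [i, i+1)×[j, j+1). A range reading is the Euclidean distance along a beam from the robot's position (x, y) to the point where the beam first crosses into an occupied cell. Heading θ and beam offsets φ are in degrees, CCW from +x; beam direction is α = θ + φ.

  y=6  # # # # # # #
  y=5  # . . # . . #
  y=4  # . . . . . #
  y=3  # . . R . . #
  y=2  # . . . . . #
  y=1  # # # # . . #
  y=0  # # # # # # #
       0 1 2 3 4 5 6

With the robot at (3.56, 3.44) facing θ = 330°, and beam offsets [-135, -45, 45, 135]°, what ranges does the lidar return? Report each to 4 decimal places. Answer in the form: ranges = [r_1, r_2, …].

ranges = [2.6503, 1.4908, 2.5261, 1.6150]

beam 1: φ=-135°, α=195°
  direction (-0.9659, -0.2588); cell (3,3); t to first gridline: x 0.5798, y 1.7000 (then +1.0353 / +3.8637)
    (2,3) via x @ 0.5798
    (1,3) via x @ 1.6150
    (1,2) via y @ 1.7000
    (0,2) via x @ 2.6503  # hit
  → r_1 = 2.6503
beam 2: φ=-45°, α=285°
  direction (0.2588, -0.9659); cell (3,3); t to first gridline: x 1.7000, y 0.4555 (then +3.8637 / +1.0353)
    (3,2) via y @ 0.4555
    (3,1) via y @ 1.4908  # hit
  → r_2 = 1.4908
beam 3: φ=45°, α=15°
  direction (0.9659, 0.2588); cell (3,3); t to first gridline: x 0.4555, y 2.1637 (then +1.0353 / +3.8637)
    (4,3) via x @ 0.4555
    (5,3) via x @ 1.4908
    (5,4) via y @ 2.1637
    (6,4) via x @ 2.5261  # hit
  → r_3 = 2.5261
beam 4: φ=135°, α=105°
  direction (-0.2588, 0.9659); cell (3,3); t to first gridline: x 2.1637, y 0.5798 (then +3.8637 / +1.0353)
    (3,4) via y @ 0.5798
    (3,5) via y @ 1.6150  # hit
  → r_4 = 1.6150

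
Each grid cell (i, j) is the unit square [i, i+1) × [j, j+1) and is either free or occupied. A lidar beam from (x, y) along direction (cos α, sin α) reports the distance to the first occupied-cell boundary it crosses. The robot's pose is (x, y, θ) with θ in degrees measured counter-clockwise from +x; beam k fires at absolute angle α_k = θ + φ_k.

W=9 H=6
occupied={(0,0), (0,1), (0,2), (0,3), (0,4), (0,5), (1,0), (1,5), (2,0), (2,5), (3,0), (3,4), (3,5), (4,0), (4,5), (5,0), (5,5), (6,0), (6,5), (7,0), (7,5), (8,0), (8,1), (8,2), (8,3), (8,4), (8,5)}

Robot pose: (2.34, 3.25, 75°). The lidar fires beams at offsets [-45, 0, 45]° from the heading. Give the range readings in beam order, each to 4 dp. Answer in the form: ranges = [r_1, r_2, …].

beam 1: φ=-45°, α=30°
  d=(0.8660,0.5000)  start (2,3)  tX=0.7621 tY=1.5000  stride 1/|dx|=1.1547 1/|dy|=2.0000
    cross x-line → (3,3), t=0.7621
    cross y-line → (3,4), t=1.5000 (wall)
  → r_1 = 1.5000
beam 2: φ=0°, α=75°
  d=(0.2588,0.9659)  start (2,3)  tX=2.5500 tY=0.7765  stride 1/|dx|=3.8637 1/|dy|=1.0353
    cross y-line → (2,4), t=0.7765
    cross y-line → (2,5), t=1.8117 (wall)
  → r_2 = 1.8117
beam 3: φ=45°, α=120°
  d=(-0.5000,0.8660)  start (2,3)  tX=0.6800 tY=0.8660  stride 1/|dx|=2.0000 1/|dy|=1.1547
    cross x-line → (1,3), t=0.6800
    cross y-line → (1,4), t=0.8660
    cross y-line → (1,5), t=2.0207 (wall)
  → r_3 = 2.0207

ranges = [1.5000, 1.8117, 2.0207]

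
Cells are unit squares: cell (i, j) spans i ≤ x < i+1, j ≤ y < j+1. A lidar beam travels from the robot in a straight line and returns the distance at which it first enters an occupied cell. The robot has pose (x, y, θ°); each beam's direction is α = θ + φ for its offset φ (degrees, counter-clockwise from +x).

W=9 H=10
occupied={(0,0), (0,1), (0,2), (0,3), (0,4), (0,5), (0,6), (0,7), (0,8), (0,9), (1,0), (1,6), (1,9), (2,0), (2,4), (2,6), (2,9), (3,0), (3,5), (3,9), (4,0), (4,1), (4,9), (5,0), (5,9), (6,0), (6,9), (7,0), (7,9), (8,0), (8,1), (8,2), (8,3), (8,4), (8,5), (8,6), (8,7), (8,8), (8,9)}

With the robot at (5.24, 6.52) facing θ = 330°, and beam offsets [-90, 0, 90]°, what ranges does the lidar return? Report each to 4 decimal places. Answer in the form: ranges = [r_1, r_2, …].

beam 1: φ=-90°, α=240°
  cosα=-0.5000 sinα=-0.8660 | (5,6) | tMaxX 0.4800 tMaxY 0.6004 | tΔX 2.0000 tΔY 1.1547
    t=0.4800 [x] (4,6)
    t=0.6004 [y] (4,5)
    t=1.7551 [y] (4,4)
    t=2.4800 [x] (3,4)
    t=2.9098 [y] (3,3)
    t=4.0645 [y] (3,2)
    t=4.4800 [x] (2,2)
    t=5.2192 [y] (2,1)
    t=6.3739 [y] (2,0) — stop
  → r_1 = 6.3739
beam 2: φ=0°, α=330°
  cosα=0.8660 sinα=-0.5000 | (5,6) | tMaxX 0.8776 tMaxY 1.0400 | tΔX 1.1547 tΔY 2.0000
    t=0.8776 [x] (6,6)
    t=1.0400 [y] (6,5)
    t=2.0323 [x] (7,5)
    t=3.0400 [y] (7,4)
    t=3.1870 [x] (8,4) — stop
  → r_2 = 3.1870
beam 3: φ=90°, α=60°
  cosα=0.5000 sinα=0.8660 | (5,6) | tMaxX 1.5200 tMaxY 0.5543 | tΔX 2.0000 tΔY 1.1547
    t=0.5543 [y] (5,7)
    t=1.5200 [x] (6,7)
    t=1.7090 [y] (6,8)
    t=2.8637 [y] (6,9) — stop
  → r_3 = 2.8637

ranges = [6.3739, 3.1870, 2.8637]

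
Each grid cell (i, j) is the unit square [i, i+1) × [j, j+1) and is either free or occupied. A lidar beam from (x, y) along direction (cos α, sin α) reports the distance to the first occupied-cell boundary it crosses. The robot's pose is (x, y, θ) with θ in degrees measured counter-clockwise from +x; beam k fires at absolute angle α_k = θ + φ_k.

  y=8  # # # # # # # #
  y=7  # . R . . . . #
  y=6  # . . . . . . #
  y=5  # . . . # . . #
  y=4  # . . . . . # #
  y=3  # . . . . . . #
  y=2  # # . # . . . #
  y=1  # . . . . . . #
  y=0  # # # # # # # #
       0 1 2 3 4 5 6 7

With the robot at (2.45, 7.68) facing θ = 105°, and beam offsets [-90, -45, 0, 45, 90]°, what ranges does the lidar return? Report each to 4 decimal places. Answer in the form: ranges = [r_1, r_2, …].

beam 1: φ=-90°, α=15°
  cosα=0.9659 sinα=0.2588 | (2,7) | tMaxX 0.5694 tMaxY 1.2364 | tΔX 1.0353 tΔY 3.8637
    t=0.5694 [x] (3,7)
    t=1.2364 [y] (3,8) — stop
  → r_1 = 1.2364
beam 2: φ=-45°, α=60°
  cosα=0.5000 sinα=0.8660 | (2,7) | tMaxX 1.1000 tMaxY 0.3695 | tΔX 2.0000 tΔY 1.1547
    t=0.3695 [y] (2,8) — stop
  → r_2 = 0.3695
beam 3: φ=0°, α=105°
  cosα=-0.2588 sinα=0.9659 | (2,7) | tMaxX 1.7387 tMaxY 0.3313 | tΔX 3.8637 tΔY 1.0353
    t=0.3313 [y] (2,8) — stop
  → r_3 = 0.3313
beam 4: φ=45°, α=150°
  cosα=-0.8660 sinα=0.5000 | (2,7) | tMaxX 0.5196 tMaxY 0.6400 | tΔX 1.1547 tΔY 2.0000
    t=0.5196 [x] (1,7)
    t=0.6400 [y] (1,8) — stop
  → r_4 = 0.6400
beam 5: φ=90°, α=195°
  cosα=-0.9659 sinα=-0.2588 | (2,7) | tMaxX 0.4659 tMaxY 2.6273 | tΔX 1.0353 tΔY 3.8637
    t=0.4659 [x] (1,7)
    t=1.5012 [x] (0,7) — stop
  → r_5 = 1.5012

ranges = [1.2364, 0.3695, 0.3313, 0.6400, 1.5012]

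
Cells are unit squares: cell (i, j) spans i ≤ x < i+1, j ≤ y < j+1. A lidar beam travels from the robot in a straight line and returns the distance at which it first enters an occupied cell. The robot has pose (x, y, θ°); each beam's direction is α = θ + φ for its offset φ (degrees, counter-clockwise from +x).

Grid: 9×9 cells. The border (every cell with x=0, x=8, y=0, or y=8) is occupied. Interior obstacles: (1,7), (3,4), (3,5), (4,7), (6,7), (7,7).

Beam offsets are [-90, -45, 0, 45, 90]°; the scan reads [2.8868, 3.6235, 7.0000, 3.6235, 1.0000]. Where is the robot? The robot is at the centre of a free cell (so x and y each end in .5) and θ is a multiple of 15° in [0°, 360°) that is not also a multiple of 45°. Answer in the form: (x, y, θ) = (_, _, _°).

(x, y, θ) = (7.5, 4.5, 210°)

Candidates: 43 free-cell centres × 16 headings = 688 poses. Raycast each; keep the one whose scan matches to 4 dp.
  (7.5, 5.5, 60°): beam 1 = 0.5774 ≠ 2.8868 ✗
  (7.5, 3.5, 150°): beam 1 = 1.0000 ≠ 2.8868 ✗
  (6.5, 1.5, 345°): beam 1 = 0.5176 ≠ 2.8868 ✗
  …
  (7.5, 4.5, 210°): r_1=2.8868, r_2=3.6235, r_3=7.0000, r_4=3.6235, r_5=1.0000 — all match ✓
No second candidate reproduces the full scan.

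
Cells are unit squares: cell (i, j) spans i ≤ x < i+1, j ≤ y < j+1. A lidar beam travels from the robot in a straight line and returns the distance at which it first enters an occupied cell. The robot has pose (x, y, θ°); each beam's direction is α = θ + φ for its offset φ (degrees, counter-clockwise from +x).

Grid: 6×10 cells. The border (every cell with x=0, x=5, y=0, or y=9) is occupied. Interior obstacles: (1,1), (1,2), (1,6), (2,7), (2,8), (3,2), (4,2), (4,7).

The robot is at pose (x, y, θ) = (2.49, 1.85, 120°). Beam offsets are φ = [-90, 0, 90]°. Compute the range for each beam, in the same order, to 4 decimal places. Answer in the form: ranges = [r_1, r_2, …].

beam 1: φ=-90°, α=30°
  cosα=0.8660 sinα=0.5000 | (2,1) | tMaxX 0.5889 tMaxY 0.3000 | tΔX 1.1547 tΔY 2.0000
    t=0.3000 [y] (2,2)
    t=0.5889 [x] (3,2) — stop
  → r_1 = 0.5889
beam 2: φ=0°, α=120°
  cosα=-0.5000 sinα=0.8660 | (2,1) | tMaxX 0.9800 tMaxY 0.1732 | tΔX 2.0000 tΔY 1.1547
    t=0.1732 [y] (2,2)
    t=0.9800 [x] (1,2) — stop
  → r_2 = 0.9800
beam 3: φ=90°, α=210°
  cosα=-0.8660 sinα=-0.5000 | (2,1) | tMaxX 0.5658 tMaxY 1.7000 | tΔX 1.1547 tΔY 2.0000
    t=0.5658 [x] (1,1) — stop
  → r_3 = 0.5658

ranges = [0.5889, 0.9800, 0.5658]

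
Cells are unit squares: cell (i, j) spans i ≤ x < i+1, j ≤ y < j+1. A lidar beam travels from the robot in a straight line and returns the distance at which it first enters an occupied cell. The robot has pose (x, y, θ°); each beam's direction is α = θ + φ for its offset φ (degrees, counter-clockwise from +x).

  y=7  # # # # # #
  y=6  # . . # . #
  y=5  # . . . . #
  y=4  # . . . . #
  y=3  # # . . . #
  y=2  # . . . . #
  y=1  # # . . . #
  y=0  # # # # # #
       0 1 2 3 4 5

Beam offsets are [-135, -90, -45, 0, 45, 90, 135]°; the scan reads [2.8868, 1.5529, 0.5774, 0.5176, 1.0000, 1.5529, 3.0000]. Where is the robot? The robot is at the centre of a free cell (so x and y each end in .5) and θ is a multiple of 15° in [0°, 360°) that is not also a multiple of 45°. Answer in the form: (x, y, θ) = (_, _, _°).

Candidates: 21 free-cell centres × 16 headings = 336 poses. Raycast each; keep the one whose scan matches to 4 dp.
  (2.5, 5.5, 60°): beam 1 = 4.6587 ≠ 2.8868 ✗
  (4.5, 3.5, 165°): beam 1 = 0.5774 ≠ 2.8868 ✗
  (4.5, 6.5, 255°): beam 1 = 0.5774 ≠ 2.8868 ✗
  (1.5, 6.5, 330°): beam 1 = 0.5176 ≠ 2.8868 ✗
  …
  (3.5, 1.5, 285°): r_1=2.8868, r_2=1.5529, r_3=0.5774, r_4=0.5176, r_5=1.0000, r_6=1.5529, r_7=3.0000 — all match ✓
No second candidate reproduces the full scan.

(x, y, θ) = (3.5, 1.5, 285°)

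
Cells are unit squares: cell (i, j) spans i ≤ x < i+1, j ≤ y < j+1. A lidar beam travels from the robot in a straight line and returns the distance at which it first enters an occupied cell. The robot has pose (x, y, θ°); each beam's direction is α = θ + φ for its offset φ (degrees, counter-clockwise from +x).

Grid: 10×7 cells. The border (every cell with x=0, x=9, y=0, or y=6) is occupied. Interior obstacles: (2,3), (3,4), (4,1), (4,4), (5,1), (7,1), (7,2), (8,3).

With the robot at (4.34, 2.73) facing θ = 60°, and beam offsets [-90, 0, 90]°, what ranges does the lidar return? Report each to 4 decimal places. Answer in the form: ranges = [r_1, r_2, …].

beam 1: φ=-90°, α=330°
  cosα=0.8660 sinα=-0.5000 | (4,2) | tMaxX 0.7621 tMaxY 1.4600 | tΔX 1.1547 tΔY 2.0000
    t=0.7621 [x] (5,2)
    t=1.4600 [y] (5,1) — stop
  → r_1 = 1.4600
beam 2: φ=0°, α=60°
  cosα=0.5000 sinα=0.8660 | (4,2) | tMaxX 1.3200 tMaxY 0.3118 | tΔX 2.0000 tΔY 1.1547
    t=0.3118 [y] (4,3)
    t=1.3200 [x] (5,3)
    t=1.4665 [y] (5,4)
    t=2.6212 [y] (5,5)
    t=3.3200 [x] (6,5)
    t=3.7759 [y] (6,6) — stop
  → r_2 = 3.7759
beam 3: φ=90°, α=150°
  cosα=-0.8660 sinα=0.5000 | (4,2) | tMaxX 0.3926 tMaxY 0.5400 | tΔX 1.1547 tΔY 2.0000
    t=0.3926 [x] (3,2)
    t=0.5400 [y] (3,3)
    t=1.5473 [x] (2,3) — stop
  → r_3 = 1.5473

ranges = [1.4600, 3.7759, 1.5473]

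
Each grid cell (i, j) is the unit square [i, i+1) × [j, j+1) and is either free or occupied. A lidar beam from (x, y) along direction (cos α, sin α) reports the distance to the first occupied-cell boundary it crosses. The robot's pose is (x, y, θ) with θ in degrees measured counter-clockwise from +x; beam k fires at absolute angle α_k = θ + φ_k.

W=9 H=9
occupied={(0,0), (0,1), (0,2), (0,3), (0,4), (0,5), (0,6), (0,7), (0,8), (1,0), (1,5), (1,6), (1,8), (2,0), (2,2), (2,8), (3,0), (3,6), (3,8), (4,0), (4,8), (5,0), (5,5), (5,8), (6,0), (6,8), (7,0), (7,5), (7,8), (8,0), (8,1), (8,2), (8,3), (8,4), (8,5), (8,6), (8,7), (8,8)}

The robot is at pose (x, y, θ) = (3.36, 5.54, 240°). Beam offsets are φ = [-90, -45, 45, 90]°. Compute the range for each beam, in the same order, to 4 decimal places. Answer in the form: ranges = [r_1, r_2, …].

ranges = [1.5704, 1.4080, 4.7002, 5.3578]

beam 1: φ=-90°, α=150°
  direction (-0.8660, 0.5000); cell (3,5); t to first gridline: x 0.4157, y 0.9200 (then +1.1547 / +2.0000)
    (2,5) via x @ 0.4157
    (2,6) via y @ 0.9200
    (1,6) via x @ 1.5704  # hit
  → r_1 = 1.5704
beam 2: φ=-45°, α=195°
  direction (-0.9659, -0.2588); cell (3,5); t to first gridline: x 0.3727, y 2.0864 (then +1.0353 / +3.8637)
    (2,5) via x @ 0.3727
    (1,5) via x @ 1.4080  # hit
  → r_2 = 1.4080
beam 3: φ=45°, α=285°
  direction (0.2588, -0.9659); cell (3,5); t to first gridline: x 2.4728, y 0.5590 (then +3.8637 / +1.0353)
    (3,4) via y @ 0.5590
    (3,3) via y @ 1.5943
    (4,3) via x @ 2.4728
    (4,2) via y @ 2.6296
    (4,1) via y @ 3.6649
    (4,0) via y @ 4.7002  # hit
  → r_3 = 4.7002
beam 4: φ=90°, α=330°
  direction (0.8660, -0.5000); cell (3,5); t to first gridline: x 0.7390, y 1.0800 (then +1.1547 / +2.0000)
    (4,5) via x @ 0.7390
    (4,4) via y @ 1.0800
    (5,4) via x @ 1.8937
    (6,4) via x @ 3.0484
    (6,3) via y @ 3.0800
    (7,3) via x @ 4.2031
    (7,2) via y @ 5.0800
    (8,2) via x @ 5.3578  # hit
  → r_4 = 5.3578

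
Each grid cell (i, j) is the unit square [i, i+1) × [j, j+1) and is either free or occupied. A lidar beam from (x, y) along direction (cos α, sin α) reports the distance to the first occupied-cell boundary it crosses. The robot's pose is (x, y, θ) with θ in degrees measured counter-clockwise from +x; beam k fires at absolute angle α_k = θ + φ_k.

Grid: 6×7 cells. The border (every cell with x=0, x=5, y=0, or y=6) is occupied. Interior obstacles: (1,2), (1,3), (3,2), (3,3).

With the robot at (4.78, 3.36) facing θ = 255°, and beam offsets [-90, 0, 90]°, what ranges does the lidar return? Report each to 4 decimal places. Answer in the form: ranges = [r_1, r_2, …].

beam 1: φ=-90°, α=165°
  d=(-0.9659,0.2588)  start (4,3)  tX=0.8075 tY=2.4728  stride 1/|dx|=1.0353 1/|dy|=3.8637
    cross x-line → (3,3), t=0.8075 (wall)
  → r_1 = 0.8075
beam 2: φ=0°, α=255°
  d=(-0.2588,-0.9659)  start (4,3)  tX=3.0137 tY=0.3727  stride 1/|dx|=3.8637 1/|dy|=1.0353
    cross y-line → (4,2), t=0.3727
    cross y-line → (4,1), t=1.4080
    cross y-line → (4,0), t=2.4433 (wall)
  → r_2 = 2.4433
beam 3: φ=90°, α=345°
  d=(0.9659,-0.2588)  start (4,3)  tX=0.2278 tY=1.3909  stride 1/|dx|=1.0353 1/|dy|=3.8637
    cross x-line → (5,3), t=0.2278 (wall)
  → r_3 = 0.2278

ranges = [0.8075, 2.4433, 0.2278]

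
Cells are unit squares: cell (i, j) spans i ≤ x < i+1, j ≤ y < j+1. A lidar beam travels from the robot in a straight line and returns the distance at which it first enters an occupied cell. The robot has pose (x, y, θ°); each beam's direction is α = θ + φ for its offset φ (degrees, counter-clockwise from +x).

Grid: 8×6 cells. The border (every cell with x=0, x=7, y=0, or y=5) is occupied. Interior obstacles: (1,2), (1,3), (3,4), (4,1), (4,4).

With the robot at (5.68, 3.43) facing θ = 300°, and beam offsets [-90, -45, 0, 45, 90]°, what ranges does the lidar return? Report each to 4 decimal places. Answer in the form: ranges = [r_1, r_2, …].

ranges = [4.8600, 2.5157, 2.6400, 1.3666, 1.5242]

beam 1: φ=-90°, α=210°
  dir = (cos 210°, sin 210°) = (-0.8660, -0.5000); from cell (5,3)
  next x-line at t=0.7852, next y-line at t=0.8600; Δt_x=1.1547, Δt_y=2.0000
    x: enter (4,3) at t=0.7852
    y: enter (4,2) at t=0.8600
    x: enter (3,2) at t=1.9399
    y: enter (3,1) at t=2.8600
    x: enter (2,1) at t=3.0946
    x: enter (1,1) at t=4.2493
    y: enter (1,0) at t=4.8600 ← occupied
  → r_1 = 4.8600
beam 2: φ=-45°, α=255°
  dir = (cos 255°, sin 255°) = (-0.2588, -0.9659); from cell (5,3)
  next x-line at t=2.6273, next y-line at t=0.4452; Δt_x=3.8637, Δt_y=1.0353
    y: enter (5,2) at t=0.4452
    y: enter (5,1) at t=1.4804
    y: enter (5,0) at t=2.5157 ← occupied
  → r_2 = 2.5157
beam 3: φ=0°, α=300°
  dir = (cos 300°, sin 300°) = (0.5000, -0.8660); from cell (5,3)
  next x-line at t=0.6400, next y-line at t=0.4965; Δt_x=2.0000, Δt_y=1.1547
    y: enter (5,2) at t=0.4965
    x: enter (6,2) at t=0.6400
    y: enter (6,1) at t=1.6512
    x: enter (7,1) at t=2.6400 ← occupied
  → r_3 = 2.6400
beam 4: φ=45°, α=345°
  dir = (cos 345°, sin 345°) = (0.9659, -0.2588); from cell (5,3)
  next x-line at t=0.3313, next y-line at t=1.6614; Δt_x=1.0353, Δt_y=3.8637
    x: enter (6,3) at t=0.3313
    x: enter (7,3) at t=1.3666 ← occupied
  → r_4 = 1.3666
beam 5: φ=90°, α=30°
  dir = (cos 30°, sin 30°) = (0.8660, 0.5000); from cell (5,3)
  next x-line at t=0.3695, next y-line at t=1.1400; Δt_x=1.1547, Δt_y=2.0000
    x: enter (6,3) at t=0.3695
    y: enter (6,4) at t=1.1400
    x: enter (7,4) at t=1.5242 ← occupied
  → r_5 = 1.5242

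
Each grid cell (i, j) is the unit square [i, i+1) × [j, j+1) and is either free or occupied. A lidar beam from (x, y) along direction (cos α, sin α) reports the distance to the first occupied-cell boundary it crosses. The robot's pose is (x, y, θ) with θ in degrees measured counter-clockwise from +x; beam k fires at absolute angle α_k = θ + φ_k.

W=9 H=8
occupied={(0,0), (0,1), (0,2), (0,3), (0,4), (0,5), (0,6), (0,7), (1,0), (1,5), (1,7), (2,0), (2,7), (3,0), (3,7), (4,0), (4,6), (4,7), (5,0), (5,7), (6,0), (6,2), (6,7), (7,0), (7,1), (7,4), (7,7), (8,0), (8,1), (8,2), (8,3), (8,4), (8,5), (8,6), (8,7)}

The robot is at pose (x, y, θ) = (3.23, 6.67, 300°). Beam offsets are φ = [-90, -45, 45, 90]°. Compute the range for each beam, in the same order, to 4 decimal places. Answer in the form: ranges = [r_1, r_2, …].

ranges = [1.4203, 5.8700, 0.7972, 0.6600]

beam 1: φ=-90°, α=210°
  cosα=-0.8660 sinα=-0.5000 | (3,6) | tMaxX 0.2656 tMaxY 1.3400 | tΔX 1.1547 tΔY 2.0000
    t=0.2656 [x] (2,6)
    t=1.3400 [y] (2,5)
    t=1.4203 [x] (1,5) — stop
  → r_1 = 1.4203
beam 2: φ=-45°, α=255°
  cosα=-0.2588 sinα=-0.9659 | (3,6) | tMaxX 0.8887 tMaxY 0.6936 | tΔX 3.8637 tΔY 1.0353
    t=0.6936 [y] (3,5)
    t=0.8887 [x] (2,5)
    t=1.7289 [y] (2,4)
    t=2.7642 [y] (2,3)
    t=3.7995 [y] (2,2)
    t=4.7524 [x] (1,2)
    t=4.8347 [y] (1,1)
    t=5.8700 [y] (1,0) — stop
  → r_2 = 5.8700
beam 3: φ=45°, α=345°
  cosα=0.9659 sinα=-0.2588 | (3,6) | tMaxX 0.7972 tMaxY 2.5887 | tΔX 1.0353 tΔY 3.8637
    t=0.7972 [x] (4,6) — stop
  → r_3 = 0.7972
beam 4: φ=90°, α=30°
  cosα=0.8660 sinα=0.5000 | (3,6) | tMaxX 0.8891 tMaxY 0.6600 | tΔX 1.1547 tΔY 2.0000
    t=0.6600 [y] (3,7) — stop
  → r_4 = 0.6600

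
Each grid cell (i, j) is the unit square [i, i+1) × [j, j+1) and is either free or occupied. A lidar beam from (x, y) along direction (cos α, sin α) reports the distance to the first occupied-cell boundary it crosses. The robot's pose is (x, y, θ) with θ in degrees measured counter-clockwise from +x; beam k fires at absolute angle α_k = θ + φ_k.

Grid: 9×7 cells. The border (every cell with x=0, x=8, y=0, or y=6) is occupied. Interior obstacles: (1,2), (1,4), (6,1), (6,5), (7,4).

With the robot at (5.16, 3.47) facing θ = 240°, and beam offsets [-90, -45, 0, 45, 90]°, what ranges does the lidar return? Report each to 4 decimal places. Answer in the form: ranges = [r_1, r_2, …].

beam 1: φ=-90°, α=150°
  d=(-0.8660,0.5000)  start (5,3)  tX=0.1848 tY=1.0600  stride 1/|dx|=1.1547 1/|dy|=2.0000
    cross x-line → (4,3), t=0.1848
    cross y-line → (4,4), t=1.0600
    cross x-line → (3,4), t=1.3395
    cross x-line → (2,4), t=2.4942
    cross y-line → (2,5), t=3.0600
    cross x-line → (1,5), t=3.6489
    cross x-line → (0,5), t=4.8036 (wall)
  → r_1 = 4.8036
beam 2: φ=-45°, α=195°
  d=(-0.9659,-0.2588)  start (5,3)  tX=0.1656 tY=1.8159  stride 1/|dx|=1.0353 1/|dy|=3.8637
    cross x-line → (4,3), t=0.1656
    cross x-line → (3,3), t=1.2009
    cross y-line → (3,2), t=1.8159
    cross x-line → (2,2), t=2.2362
    cross x-line → (1,2), t=3.2715 (wall)
  → r_2 = 3.2715
beam 3: φ=0°, α=240°
  d=(-0.5000,-0.8660)  start (5,3)  tX=0.3200 tY=0.5427  stride 1/|dx|=2.0000 1/|dy|=1.1547
    cross x-line → (4,3), t=0.3200
    cross y-line → (4,2), t=0.5427
    cross y-line → (4,1), t=1.6974
    cross x-line → (3,1), t=2.3200
    cross y-line → (3,0), t=2.8521 (wall)
  → r_3 = 2.8521
beam 4: φ=45°, α=285°
  d=(0.2588,-0.9659)  start (5,3)  tX=3.2455 tY=0.4866  stride 1/|dx|=3.8637 1/|dy|=1.0353
    cross y-line → (5,2), t=0.4866
    cross y-line → (5,1), t=1.5219
    cross y-line → (5,0), t=2.5571 (wall)
  → r_4 = 2.5571
beam 5: φ=90°, α=330°
  d=(0.8660,-0.5000)  start (5,3)  tX=0.9699 tY=0.9400  stride 1/|dx|=1.1547 1/|dy|=2.0000
    cross y-line → (5,2), t=0.9400
    cross x-line → (6,2), t=0.9699
    cross x-line → (7,2), t=2.1246
    cross y-line → (7,1), t=2.9400
    cross x-line → (8,1), t=3.2793 (wall)
  → r_5 = 3.2793

ranges = [4.8036, 3.2715, 2.8521, 2.5571, 3.2793]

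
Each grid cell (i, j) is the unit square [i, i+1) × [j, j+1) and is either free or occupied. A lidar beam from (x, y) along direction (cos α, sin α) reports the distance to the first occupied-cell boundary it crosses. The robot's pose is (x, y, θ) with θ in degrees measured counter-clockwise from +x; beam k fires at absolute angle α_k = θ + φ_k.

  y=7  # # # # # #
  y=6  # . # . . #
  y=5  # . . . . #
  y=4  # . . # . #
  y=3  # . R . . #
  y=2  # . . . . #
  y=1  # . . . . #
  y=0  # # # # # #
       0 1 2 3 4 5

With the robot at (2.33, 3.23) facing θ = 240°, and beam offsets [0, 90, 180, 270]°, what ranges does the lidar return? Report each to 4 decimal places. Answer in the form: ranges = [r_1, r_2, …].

beam 1: φ=0°, α=240°
  direction (-0.5000, -0.8660); cell (2,3); t to first gridline: x 0.6600, y 0.2656 (then +2.0000 / +1.1547)
    (2,2) via y @ 0.2656
    (1,2) via x @ 0.6600
    (1,1) via y @ 1.4203
    (1,0) via y @ 2.5750  # hit
  → r_1 = 2.5750
beam 2: φ=90°, α=330°
  direction (0.8660, -0.5000); cell (2,3); t to first gridline: x 0.7736, y 0.4600 (then +1.1547 / +2.0000)
    (2,2) via y @ 0.4600
    (3,2) via x @ 0.7736
    (4,2) via x @ 1.9283
    (4,1) via y @ 2.4600
    (5,1) via x @ 3.0831  # hit
  → r_2 = 3.0831
beam 3: φ=180°, α=60°
  direction (0.5000, 0.8660); cell (2,3); t to first gridline: x 1.3400, y 0.8891 (then +2.0000 / +1.1547)
    (2,4) via y @ 0.8891
    (3,4) via x @ 1.3400  # hit
  → r_3 = 1.3400
beam 4: φ=270°, α=150°
  direction (-0.8660, 0.5000); cell (2,3); t to first gridline: x 0.3811, y 1.5400 (then +1.1547 / +2.0000)
    (1,3) via x @ 0.3811
    (0,3) via x @ 1.5358  # hit
  → r_4 = 1.5358

ranges = [2.5750, 3.0831, 1.3400, 1.5358]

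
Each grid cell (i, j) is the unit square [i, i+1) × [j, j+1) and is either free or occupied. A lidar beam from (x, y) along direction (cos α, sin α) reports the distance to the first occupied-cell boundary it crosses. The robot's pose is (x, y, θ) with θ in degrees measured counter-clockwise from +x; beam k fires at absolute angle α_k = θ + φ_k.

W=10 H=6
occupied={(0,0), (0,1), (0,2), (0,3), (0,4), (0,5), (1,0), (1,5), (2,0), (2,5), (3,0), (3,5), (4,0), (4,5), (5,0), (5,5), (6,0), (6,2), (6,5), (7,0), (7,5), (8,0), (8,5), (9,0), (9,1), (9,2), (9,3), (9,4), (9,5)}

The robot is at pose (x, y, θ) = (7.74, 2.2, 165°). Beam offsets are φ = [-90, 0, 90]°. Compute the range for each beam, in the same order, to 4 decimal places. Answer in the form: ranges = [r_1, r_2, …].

beam 1: φ=-90°, α=75°
  cosα=0.2588 sinα=0.9659 | (7,2) | tMaxX 1.0046 tMaxY 0.8282 | tΔX 3.8637 tΔY 1.0353
    t=0.8282 [y] (7,3)
    t=1.0046 [x] (8,3)
    t=1.8635 [y] (8,4)
    t=2.8988 [y] (8,5) — stop
  → r_1 = 2.8988
beam 2: φ=0°, α=165°
  cosα=-0.9659 sinα=0.2588 | (7,2) | tMaxX 0.7661 tMaxY 3.0910 | tΔX 1.0353 tΔY 3.8637
    t=0.7661 [x] (6,2) — stop
  → r_2 = 0.7661
beam 3: φ=90°, α=255°
  cosα=-0.2588 sinα=-0.9659 | (7,2) | tMaxX 2.8591 tMaxY 0.2071 | tΔX 3.8637 tΔY 1.0353
    t=0.2071 [y] (7,1)
    t=1.2423 [y] (7,0) — stop
  → r_3 = 1.2423

ranges = [2.8988, 0.7661, 1.2423]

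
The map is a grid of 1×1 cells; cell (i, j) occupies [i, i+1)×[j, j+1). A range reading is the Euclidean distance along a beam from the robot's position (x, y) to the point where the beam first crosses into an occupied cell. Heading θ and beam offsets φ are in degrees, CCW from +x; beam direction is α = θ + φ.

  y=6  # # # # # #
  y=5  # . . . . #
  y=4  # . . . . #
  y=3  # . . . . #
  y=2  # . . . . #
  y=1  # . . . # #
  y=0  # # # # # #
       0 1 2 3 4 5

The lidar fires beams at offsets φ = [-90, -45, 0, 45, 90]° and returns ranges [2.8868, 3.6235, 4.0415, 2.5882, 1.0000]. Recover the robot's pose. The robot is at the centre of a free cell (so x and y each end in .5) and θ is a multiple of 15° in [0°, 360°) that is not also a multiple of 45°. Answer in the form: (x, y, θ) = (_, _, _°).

The pose lattice has 19·16 = 304 candidates. Test each by forward raycasting.
  (3.5, 3.5, 15°): beam 1 = 1.9319 ≠ 2.8868 ✗
  (1.5, 4.5, 240°): beam 1 = 0.5774 ≠ 2.8868 ✗
  (1.5, 3.5, 345°): beam 1 = 1.9319 ≠ 2.8868 ✗
  …
  (1.5, 3.5, 30°): r_1=2.8868, r_2=3.6235, r_3=4.0415, r_4=2.5882, r_5=1.0000 — all match ✓
Unique over the lattice → pose = (1.5, 3.5, 30°).

(x, y, θ) = (1.5, 3.5, 30°)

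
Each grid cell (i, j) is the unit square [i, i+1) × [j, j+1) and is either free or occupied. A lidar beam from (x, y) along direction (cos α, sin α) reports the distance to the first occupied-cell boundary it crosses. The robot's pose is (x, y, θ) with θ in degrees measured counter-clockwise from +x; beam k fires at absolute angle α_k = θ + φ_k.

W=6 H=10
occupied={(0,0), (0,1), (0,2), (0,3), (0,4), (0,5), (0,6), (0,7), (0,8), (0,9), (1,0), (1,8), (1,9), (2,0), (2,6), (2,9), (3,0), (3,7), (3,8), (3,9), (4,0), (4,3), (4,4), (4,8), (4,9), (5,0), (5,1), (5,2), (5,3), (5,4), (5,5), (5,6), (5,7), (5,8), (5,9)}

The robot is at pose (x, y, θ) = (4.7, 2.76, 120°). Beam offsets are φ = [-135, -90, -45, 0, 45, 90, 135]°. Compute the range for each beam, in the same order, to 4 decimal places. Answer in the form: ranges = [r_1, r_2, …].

ranges = [0.3106, 0.3464, 0.2485, 0.2771, 3.8305, 3.5200, 1.8221]

beam 1: φ=-135°, α=345°
  direction (0.9659, -0.2588); cell (4,2); t to first gridline: x 0.3106, y 2.9364 (then +1.0353 / +3.8637)
    (5,2) via x @ 0.3106  # hit
  → r_1 = 0.3106
beam 2: φ=-90°, α=30°
  direction (0.8660, 0.5000); cell (4,2); t to first gridline: x 0.3464, y 0.4800 (then +1.1547 / +2.0000)
    (5,2) via x @ 0.3464  # hit
  → r_2 = 0.3464
beam 3: φ=-45°, α=75°
  direction (0.2588, 0.9659); cell (4,2); t to first gridline: x 1.1591, y 0.2485 (then +3.8637 / +1.0353)
    (4,3) via y @ 0.2485  # hit
  → r_3 = 0.2485
beam 4: φ=0°, α=120°
  direction (-0.5000, 0.8660); cell (4,2); t to first gridline: x 1.4000, y 0.2771 (then +2.0000 / +1.1547)
    (4,3) via y @ 0.2771  # hit
  → r_4 = 0.2771
beam 5: φ=45°, α=165°
  direction (-0.9659, 0.2588); cell (4,2); t to first gridline: x 0.7247, y 0.9273 (then +1.0353 / +3.8637)
    (3,2) via x @ 0.7247
    (3,3) via y @ 0.9273
    (2,3) via x @ 1.7600
    (1,3) via x @ 2.7952
    (0,3) via x @ 3.8305  # hit
  → r_5 = 3.8305
beam 6: φ=90°, α=210°
  direction (-0.8660, -0.5000); cell (4,2); t to first gridline: x 0.8083, y 1.5200 (then +1.1547 / +2.0000)
    (3,2) via x @ 0.8083
    (3,1) via y @ 1.5200
    (2,1) via x @ 1.9630
    (1,1) via x @ 3.1177
    (1,0) via y @ 3.5200  # hit
  → r_6 = 3.5200
beam 7: φ=135°, α=255°
  direction (-0.2588, -0.9659); cell (4,2); t to first gridline: x 2.7046, y 0.7868 (then +3.8637 / +1.0353)
    (4,1) via y @ 0.7868
    (4,0) via y @ 1.8221  # hit
  → r_7 = 1.8221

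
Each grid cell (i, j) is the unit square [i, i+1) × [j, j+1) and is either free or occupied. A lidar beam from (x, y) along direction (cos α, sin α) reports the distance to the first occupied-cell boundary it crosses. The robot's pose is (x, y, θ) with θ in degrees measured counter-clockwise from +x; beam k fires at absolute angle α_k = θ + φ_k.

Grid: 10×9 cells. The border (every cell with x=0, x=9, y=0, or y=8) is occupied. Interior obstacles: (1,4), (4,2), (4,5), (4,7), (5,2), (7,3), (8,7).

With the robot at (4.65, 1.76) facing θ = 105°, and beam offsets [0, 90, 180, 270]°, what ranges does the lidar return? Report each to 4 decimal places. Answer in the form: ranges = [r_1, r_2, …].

beam 1: φ=0°, α=105°
  dir = (cos 105°, sin 105°) = (-0.2588, 0.9659); from cell (4,1)
  next x-line at t=2.5114, next y-line at t=0.2485; Δt_x=3.8637, Δt_y=1.0353
    y: enter (4,2) at t=0.2485 ← occupied
  → r_1 = 0.2485
beam 2: φ=90°, α=195°
  dir = (cos 195°, sin 195°) = (-0.9659, -0.2588); from cell (4,1)
  next x-line at t=0.6729, next y-line at t=2.9364; Δt_x=1.0353, Δt_y=3.8637
    x: enter (3,1) at t=0.6729
    x: enter (2,1) at t=1.7082
    x: enter (1,1) at t=2.7435
    y: enter (1,0) at t=2.9364 ← occupied
  → r_2 = 2.9364
beam 3: φ=180°, α=285°
  dir = (cos 285°, sin 285°) = (0.2588, -0.9659); from cell (4,1)
  next x-line at t=1.3523, next y-line at t=0.7868; Δt_x=3.8637, Δt_y=1.0353
    y: enter (4,0) at t=0.7868 ← occupied
  → r_3 = 0.7868
beam 4: φ=270°, α=15°
  dir = (cos 15°, sin 15°) = (0.9659, 0.2588); from cell (4,1)
  next x-line at t=0.3623, next y-line at t=0.9273; Δt_x=1.0353, Δt_y=3.8637
    x: enter (5,1) at t=0.3623
    y: enter (5,2) at t=0.9273 ← occupied
  → r_4 = 0.9273

ranges = [0.2485, 2.9364, 0.7868, 0.9273]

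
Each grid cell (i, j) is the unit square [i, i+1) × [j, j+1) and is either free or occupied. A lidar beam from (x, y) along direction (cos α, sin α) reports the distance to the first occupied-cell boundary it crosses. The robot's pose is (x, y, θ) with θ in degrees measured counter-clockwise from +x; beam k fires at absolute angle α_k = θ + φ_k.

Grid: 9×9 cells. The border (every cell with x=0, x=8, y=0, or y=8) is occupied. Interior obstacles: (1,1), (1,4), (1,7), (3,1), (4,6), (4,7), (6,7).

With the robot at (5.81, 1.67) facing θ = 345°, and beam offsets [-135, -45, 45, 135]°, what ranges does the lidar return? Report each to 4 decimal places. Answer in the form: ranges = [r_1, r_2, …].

beam 1: φ=-135°, α=210°
  d=(-0.8660,-0.5000)  start (5,1)  tX=0.9353 tY=1.3400  stride 1/|dx|=1.1547 1/|dy|=2.0000
    cross x-line → (4,1), t=0.9353
    cross y-line → (4,0), t=1.3400 (wall)
  → r_1 = 1.3400
beam 2: φ=-45°, α=300°
  d=(0.5000,-0.8660)  start (5,1)  tX=0.3800 tY=0.7736  stride 1/|dx|=2.0000 1/|dy|=1.1547
    cross x-line → (6,1), t=0.3800
    cross y-line → (6,0), t=0.7736 (wall)
  → r_2 = 0.7736
beam 3: φ=45°, α=30°
  d=(0.8660,0.5000)  start (5,1)  tX=0.2194 tY=0.6600  stride 1/|dx|=1.1547 1/|dy|=2.0000
    cross x-line → (6,1), t=0.2194
    cross y-line → (6,2), t=0.6600
    cross x-line → (7,2), t=1.3741
    cross x-line → (8,2), t=2.5288 (wall)
  → r_3 = 2.5288
beam 4: φ=135°, α=120°
  d=(-0.5000,0.8660)  start (5,1)  tX=1.6200 tY=0.3811  stride 1/|dx|=2.0000 1/|dy|=1.1547
    cross y-line → (5,2), t=0.3811
    cross y-line → (5,3), t=1.5358
    cross x-line → (4,3), t=1.6200
    cross y-line → (4,4), t=2.6905
    cross x-line → (3,4), t=3.6200
    cross y-line → (3,5), t=3.8452
    cross y-line → (3,6), t=4.9999
    cross x-line → (2,6), t=5.6200
    cross y-line → (2,7), t=6.1546
    cross y-line → (2,8), t=7.3093 (wall)
  → r_4 = 7.3093

ranges = [1.3400, 0.7736, 2.5288, 7.3093]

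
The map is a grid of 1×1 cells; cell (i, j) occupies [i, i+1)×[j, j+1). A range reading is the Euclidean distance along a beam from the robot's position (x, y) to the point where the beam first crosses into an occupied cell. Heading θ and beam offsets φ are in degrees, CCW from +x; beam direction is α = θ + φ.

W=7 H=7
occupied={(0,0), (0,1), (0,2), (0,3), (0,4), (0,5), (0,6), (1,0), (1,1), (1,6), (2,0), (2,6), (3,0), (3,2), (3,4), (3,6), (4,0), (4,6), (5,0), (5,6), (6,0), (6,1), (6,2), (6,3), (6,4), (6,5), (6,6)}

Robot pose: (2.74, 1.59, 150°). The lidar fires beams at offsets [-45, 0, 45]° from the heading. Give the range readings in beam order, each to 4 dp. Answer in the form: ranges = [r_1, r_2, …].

beam 1: φ=-45°, α=105°
  d=(-0.2588,0.9659)  start (2,1)  tX=2.8591 tY=0.4245  stride 1/|dx|=3.8637 1/|dy|=1.0353
    cross y-line → (2,2), t=0.4245
    cross y-line → (2,3), t=1.4597
    cross y-line → (2,4), t=2.4950
    cross x-line → (1,4), t=2.8591
    cross y-line → (1,5), t=3.5303
    cross y-line → (1,6), t=4.5656 (wall)
  → r_1 = 4.5656
beam 2: φ=0°, α=150°
  d=(-0.8660,0.5000)  start (2,1)  tX=0.8545 tY=0.8200  stride 1/|dx|=1.1547 1/|dy|=2.0000
    cross y-line → (2,2), t=0.8200
    cross x-line → (1,2), t=0.8545
    cross x-line → (0,2), t=2.0092 (wall)
  → r_2 = 2.0092
beam 3: φ=45°, α=195°
  d=(-0.9659,-0.2588)  start (2,1)  tX=0.7661 tY=2.2796  stride 1/|dx|=1.0353 1/|dy|=3.8637
    cross x-line → (1,1), t=0.7661 (wall)
  → r_3 = 0.7661

ranges = [4.5656, 2.0092, 0.7661]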